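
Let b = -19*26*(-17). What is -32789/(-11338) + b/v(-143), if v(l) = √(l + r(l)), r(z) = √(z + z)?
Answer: 32789/11338 + 8398/√(-143 + I*√286) ≈ 44.059 - 698.63*I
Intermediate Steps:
r(z) = √2*√z (r(z) = √(2*z) = √2*√z)
v(l) = √(l + √2*√l)
b = 8398 (b = -494*(-17) = 8398)
-32789/(-11338) + b/v(-143) = -32789/(-11338) + 8398/(√(-143 + √2*√(-143))) = -32789*(-1/11338) + 8398/(√(-143 + √2*(I*√143))) = 32789/11338 + 8398/(√(-143 + I*√286)) = 32789/11338 + 8398/√(-143 + I*√286)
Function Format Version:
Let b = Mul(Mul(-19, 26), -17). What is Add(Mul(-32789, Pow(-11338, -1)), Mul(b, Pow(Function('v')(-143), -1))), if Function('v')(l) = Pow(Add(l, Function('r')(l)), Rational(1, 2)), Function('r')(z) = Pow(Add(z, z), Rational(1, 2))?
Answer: Add(Rational(32789, 11338), Mul(8398, Pow(Add(-143, Mul(I, Pow(286, Rational(1, 2)))), Rational(-1, 2)))) ≈ Add(44.059, Mul(-698.63, I))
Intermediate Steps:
Function('r')(z) = Mul(Pow(2, Rational(1, 2)), Pow(z, Rational(1, 2))) (Function('r')(z) = Pow(Mul(2, z), Rational(1, 2)) = Mul(Pow(2, Rational(1, 2)), Pow(z, Rational(1, 2))))
Function('v')(l) = Pow(Add(l, Mul(Pow(2, Rational(1, 2)), Pow(l, Rational(1, 2)))), Rational(1, 2))
b = 8398 (b = Mul(-494, -17) = 8398)
Add(Mul(-32789, Pow(-11338, -1)), Mul(b, Pow(Function('v')(-143), -1))) = Add(Mul(-32789, Pow(-11338, -1)), Mul(8398, Pow(Pow(Add(-143, Mul(Pow(2, Rational(1, 2)), Pow(-143, Rational(1, 2)))), Rational(1, 2)), -1))) = Add(Mul(-32789, Rational(-1, 11338)), Mul(8398, Pow(Pow(Add(-143, Mul(Pow(2, Rational(1, 2)), Mul(I, Pow(143, Rational(1, 2))))), Rational(1, 2)), -1))) = Add(Rational(32789, 11338), Mul(8398, Pow(Pow(Add(-143, Mul(I, Pow(286, Rational(1, 2)))), Rational(1, 2)), -1))) = Add(Rational(32789, 11338), Mul(8398, Pow(Add(-143, Mul(I, Pow(286, Rational(1, 2)))), Rational(-1, 2))))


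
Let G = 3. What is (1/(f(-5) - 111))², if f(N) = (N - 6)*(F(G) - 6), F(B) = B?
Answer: 1/6084 ≈ 0.00016437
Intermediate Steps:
f(N) = 18 - 3*N (f(N) = (N - 6)*(3 - 6) = (-6 + N)*(-3) = 18 - 3*N)
(1/(f(-5) - 111))² = (1/((18 - 3*(-5)) - 111))² = (1/((18 + 15) - 111))² = (1/(33 - 111))² = (1/(-78))² = (-1/78)² = 1/6084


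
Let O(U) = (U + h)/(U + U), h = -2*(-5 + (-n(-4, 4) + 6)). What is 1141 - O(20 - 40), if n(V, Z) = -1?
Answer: 5702/5 ≈ 1140.4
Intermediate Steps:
h = -4 (h = -2*(-5 + (-1*(-1) + 6)) = -2*(-5 + (1 + 6)) = -2*(-5 + 7) = -2*2 = -4)
O(U) = (-4 + U)/(2*U) (O(U) = (U - 4)/(U + U) = (-4 + U)/((2*U)) = (-4 + U)*(1/(2*U)) = (-4 + U)/(2*U))
1141 - O(20 - 40) = 1141 - (-4 + (20 - 40))/(2*(20 - 40)) = 1141 - (-4 - 20)/(2*(-20)) = 1141 - (-1)*(-24)/(2*20) = 1141 - 1*⅗ = 1141 - ⅗ = 5702/5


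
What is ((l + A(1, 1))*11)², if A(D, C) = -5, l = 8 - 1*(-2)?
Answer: 3025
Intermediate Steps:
l = 10 (l = 8 + 2 = 10)
((l + A(1, 1))*11)² = ((10 - 5)*11)² = (5*11)² = 55² = 3025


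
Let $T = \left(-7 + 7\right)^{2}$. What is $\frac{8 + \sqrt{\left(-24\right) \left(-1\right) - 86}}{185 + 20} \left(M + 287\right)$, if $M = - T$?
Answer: $\frac{56}{5} + \frac{7 i \sqrt{62}}{5} \approx 11.2 + 11.024 i$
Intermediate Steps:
$T = 0$ ($T = 0^{2} = 0$)
$M = 0$ ($M = \left(-1\right) 0 = 0$)
$\frac{8 + \sqrt{\left(-24\right) \left(-1\right) - 86}}{185 + 20} \left(M + 287\right) = \frac{8 + \sqrt{\left(-24\right) \left(-1\right) - 86}}{185 + 20} \left(0 + 287\right) = \frac{8 + \sqrt{24 - 86}}{205} \cdot 287 = \left(8 + \sqrt{-62}\right) \frac{1}{205} \cdot 287 = \left(8 + i \sqrt{62}\right) \frac{1}{205} \cdot 287 = \left(\frac{8}{205} + \frac{i \sqrt{62}}{205}\right) 287 = \frac{56}{5} + \frac{7 i \sqrt{62}}{5}$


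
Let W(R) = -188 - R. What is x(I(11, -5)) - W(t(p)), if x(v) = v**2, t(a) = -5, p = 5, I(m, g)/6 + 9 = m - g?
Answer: 1947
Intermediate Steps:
I(m, g) = -54 - 6*g + 6*m (I(m, g) = -54 + 6*(m - g) = -54 + (-6*g + 6*m) = -54 - 6*g + 6*m)
x(I(11, -5)) - W(t(p)) = (-54 - 6*(-5) + 6*11)**2 - (-188 - 1*(-5)) = (-54 + 30 + 66)**2 - (-188 + 5) = 42**2 - 1*(-183) = 1764 + 183 = 1947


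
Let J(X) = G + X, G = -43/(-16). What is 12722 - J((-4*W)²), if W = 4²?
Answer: 137973/16 ≈ 8623.3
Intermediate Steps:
W = 16
G = 43/16 (G = -43*(-1/16) = 43/16 ≈ 2.6875)
J(X) = 43/16 + X
12722 - J((-4*W)²) = 12722 - (43/16 + (-4*16)²) = 12722 - (43/16 + (-64)²) = 12722 - (43/16 + 4096) = 12722 - 1*65579/16 = 12722 - 65579/16 = 137973/16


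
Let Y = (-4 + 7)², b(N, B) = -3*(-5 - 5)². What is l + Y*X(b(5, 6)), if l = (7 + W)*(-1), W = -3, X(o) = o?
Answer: -2704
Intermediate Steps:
b(N, B) = -300 (b(N, B) = -3*(-10)² = -3*100 = -300)
l = -4 (l = (7 - 3)*(-1) = 4*(-1) = -4)
Y = 9 (Y = 3² = 9)
l + Y*X(b(5, 6)) = -4 + 9*(-300) = -4 - 2700 = -2704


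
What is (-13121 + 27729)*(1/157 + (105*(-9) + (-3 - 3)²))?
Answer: -2084736896/157 ≈ -1.3279e+7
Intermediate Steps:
(-13121 + 27729)*(1/157 + (105*(-9) + (-3 - 3)²)) = 14608*(1/157 + (-945 + (-6)²)) = 14608*(1/157 + (-945 + 36)) = 14608*(1/157 - 909) = 14608*(-142712/157) = -2084736896/157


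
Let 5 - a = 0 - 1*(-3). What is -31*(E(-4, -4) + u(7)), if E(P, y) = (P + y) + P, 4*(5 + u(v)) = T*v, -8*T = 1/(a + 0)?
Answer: 33945/64 ≈ 530.39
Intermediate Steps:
a = 2 (a = 5 - (0 - 1*(-3)) = 5 - (0 + 3) = 5 - 1*3 = 5 - 3 = 2)
T = -1/16 (T = -1/(8*(2 + 0)) = -⅛/2 = -⅛*½ = -1/16 ≈ -0.062500)
u(v) = -5 - v/64 (u(v) = -5 + (-v/16)/4 = -5 - v/64)
E(P, y) = y + 2*P
-31*(E(-4, -4) + u(7)) = -31*((-4 + 2*(-4)) + (-5 - 1/64*7)) = -31*((-4 - 8) + (-5 - 7/64)) = -31*(-12 - 327/64) = -31*(-1095/64) = 33945/64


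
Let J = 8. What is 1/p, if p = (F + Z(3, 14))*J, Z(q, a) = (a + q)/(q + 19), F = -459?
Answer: -11/40324 ≈ -0.00027279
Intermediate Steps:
Z(q, a) = (a + q)/(19 + q)
p = -40324/11 (p = (-459 + (14 + 3)/(19 + 3))*8 = (-459 + 17/22)*8 = -10081/22*8 = -40324/11 ≈ -3665.8)
1/p = 1/(-40324/11) = -11/40324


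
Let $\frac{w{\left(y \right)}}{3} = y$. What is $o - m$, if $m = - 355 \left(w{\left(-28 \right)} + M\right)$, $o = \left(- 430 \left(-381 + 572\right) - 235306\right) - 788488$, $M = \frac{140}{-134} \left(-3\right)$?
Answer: $- \frac{76020298}{67} \approx -1.1346 \cdot 10^{6}$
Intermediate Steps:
$w{\left(y \right)} = 3 y$
$M = \frac{210}{67}$ ($M = 140 \left(- \frac{1}{134}\right) \left(-3\right) = \left(- \frac{70}{67}\right) \left(-3\right) = \frac{210}{67} \approx 3.1343$)
$o = -1105924$ ($o = \left(\left(-430\right) 191 - 235306\right) - 788488 = \left(-82130 - 235306\right) - 788488 = -317436 - 788488 = -1105924$)
$m = \frac{1923390}{67}$ ($m = - 355 \left(3 \left(-28\right) + \frac{210}{67}\right) = - 355 \left(-84 + \frac{210}{67}\right) = \left(-355\right) \left(- \frac{5418}{67}\right) = \frac{1923390}{67} \approx 28707.0$)
$o - m = -1105924 - \frac{1923390}{67} = - \frac{76020298}{67}$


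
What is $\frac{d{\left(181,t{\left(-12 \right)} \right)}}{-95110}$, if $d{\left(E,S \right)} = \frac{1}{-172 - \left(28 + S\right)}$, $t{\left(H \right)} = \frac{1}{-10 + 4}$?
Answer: $\frac{3}{57018445} \approx 5.2615 \cdot 10^{-8}$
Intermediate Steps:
$t{\left(H \right)} = - \frac{1}{6}$ ($t{\left(H \right)} = \frac{1}{-6} = - \frac{1}{6}$)
$d{\left(E,S \right)} = \frac{1}{-200 - S}$
$\frac{d{\left(181,t{\left(-12 \right)} \right)}}{-95110} = \frac{\left(-1\right) \frac{1}{200 - \frac{1}{6}}}{-95110} = - \frac{1}{\frac{1199}{6}} \left(- \frac{1}{95110}\right) = \left(-1\right) \frac{6}{1199} \left(- \frac{1}{95110}\right) = \left(- \frac{6}{1199}\right) \left(- \frac{1}{95110}\right) = \frac{3}{57018445}$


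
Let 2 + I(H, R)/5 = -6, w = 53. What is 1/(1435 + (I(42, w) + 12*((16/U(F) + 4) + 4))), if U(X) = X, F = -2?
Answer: 1/1395 ≈ 0.00071685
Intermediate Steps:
I(H, R) = -40 (I(H, R) = -10 + 5*(-6) = -10 - 30 = -40)
1/(1435 + (I(42, w) + 12*((16/U(F) + 4) + 4))) = 1/(1435 + (-40 + 12*((16/(-2) + 4) + 4))) = 1/(1435 + (-40 + 12*((16*(-1/2) + 4) + 4))) = 1/(1435 + (-40 + 12*((-8 + 4) + 4))) = 1/(1435 + (-40 + 12*(-4 + 4))) = 1/(1435 + (-40 + 12*0)) = 1/(1435 + (-40 + 0)) = 1/(1435 - 40) = 1/1395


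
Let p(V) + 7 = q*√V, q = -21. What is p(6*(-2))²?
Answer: -5243 + 588*I*√3 ≈ -5243.0 + 1018.4*I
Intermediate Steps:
p(V) = -7 - 21*√V
p(6*(-2))² = (-7 - 21*2*I*√3)² = (-7 - 42*I*√3)²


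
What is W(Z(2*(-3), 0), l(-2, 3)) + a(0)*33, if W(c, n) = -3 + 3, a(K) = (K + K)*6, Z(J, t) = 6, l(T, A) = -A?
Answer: 0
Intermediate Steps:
a(K) = 12*K (a(K) = (2*K)*6 = 12*K)
W(c, n) = 0
W(Z(2*(-3), 0), l(-2, 3)) + a(0)*33 = 0 + (12*0)*33 = 0 + 0*33 = 0 + 0 = 0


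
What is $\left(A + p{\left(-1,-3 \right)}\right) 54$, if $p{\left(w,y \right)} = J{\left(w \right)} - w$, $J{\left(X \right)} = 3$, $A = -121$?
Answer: $-6318$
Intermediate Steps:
$p{\left(w,y \right)} = 3 - w$
$\left(A + p{\left(-1,-3 \right)}\right) 54 = \left(-121 + \left(3 - -1\right)\right) 54 = \left(-121 + \left(3 + 1\right)\right) 54 = \left(-121 + 4\right) 54 = \left(-117\right) 54 = -6318$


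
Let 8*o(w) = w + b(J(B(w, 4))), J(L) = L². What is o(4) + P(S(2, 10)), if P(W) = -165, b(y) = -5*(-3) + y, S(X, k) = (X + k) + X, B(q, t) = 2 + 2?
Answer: -1285/8 ≈ -160.63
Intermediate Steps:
B(q, t) = 4
S(X, k) = k + 2*X
b(y) = 15 + y
o(w) = 31/8 + w/8 (o(w) = (w + (15 + 4²))/8 = (w + (15 + 16))/8 = (w + 31)/8 = (31 + w)/8 = 31/8 + w/8)
o(4) + P(S(2, 10)) = (31/8 + (⅛)*4) - 165 = (31/8 + ½) - 165 = 35/8 - 165 = -1285/8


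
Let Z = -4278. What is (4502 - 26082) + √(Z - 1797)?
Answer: -21580 + 45*I*√3 ≈ -21580.0 + 77.942*I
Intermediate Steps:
(4502 - 26082) + √(Z - 1797) = (4502 - 26082) + √(-4278 - 1797) = -21580 + √(-6075) = -21580 + 45*I*√3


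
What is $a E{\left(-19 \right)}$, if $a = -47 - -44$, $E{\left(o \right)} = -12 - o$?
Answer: $-21$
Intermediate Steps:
$a = -3$ ($a = -47 + 44 = -3$)
$a E{\left(-19 \right)} = - 3 \left(-12 - -19\right) = - 3 \left(-12 + 19\right) = \left(-3\right) 7 = -21$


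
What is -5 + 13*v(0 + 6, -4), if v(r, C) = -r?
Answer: -83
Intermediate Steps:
-5 + 13*v(0 + 6, -4) = -5 + 13*(-(0 + 6)) = -5 + 13*(-1*6) = -5 + 13*(-6) = -5 - 78 = -83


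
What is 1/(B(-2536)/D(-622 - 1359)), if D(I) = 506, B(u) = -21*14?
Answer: -253/147 ≈ -1.7211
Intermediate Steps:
B(u) = -294
1/(B(-2536)/D(-622 - 1359)) = 1/(-294/506) = 1/(-294*1/506) = 1/(-147/253) = -253/147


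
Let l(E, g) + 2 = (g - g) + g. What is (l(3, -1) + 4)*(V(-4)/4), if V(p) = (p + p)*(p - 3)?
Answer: 14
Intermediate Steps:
V(p) = 2*p*(-3 + p) (V(p) = (2*p)*(-3 + p) = 2*p*(-3 + p))
l(E, g) = -2 + g (l(E, g) = -2 + ((g - g) + g) = -2 + (0 + g) = -2 + g)
(l(3, -1) + 4)*(V(-4)/4) = ((-2 - 1) + 4)*((2*(-4)*(-3 - 4))/4) = (-3 + 4)*((2*(-4)*(-7))*(¼)) = 1*(56*(¼)) = 1*14 = 14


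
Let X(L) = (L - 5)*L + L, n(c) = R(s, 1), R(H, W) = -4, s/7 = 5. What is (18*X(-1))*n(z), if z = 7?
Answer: -360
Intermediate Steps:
s = 35 (s = 7*5 = 35)
n(c) = -4
X(L) = L + L*(-5 + L) (X(L) = (-5 + L)*L + L = L*(-5 + L) + L = L + L*(-5 + L))
(18*X(-1))*n(z) = (18*(-(-4 - 1)))*(-4) = (18*(-1*(-5)))*(-4) = (18*5)*(-4) = 90*(-4) = -360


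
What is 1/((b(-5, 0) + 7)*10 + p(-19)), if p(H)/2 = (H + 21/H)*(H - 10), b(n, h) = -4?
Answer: 19/22726 ≈ 0.00083605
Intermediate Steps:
p(H) = 2*(-10 + H)*(H + 21/H) (p(H) = 2*((H + 21/H)*(H - 10)) = 2*((H + 21/H)*(-10 + H)) = 2*((-10 + H)*(H + 21/H)) = 2*(-10 + H)*(H + 21/H))
1/((b(-5, 0) + 7)*10 + p(-19)) = 1/((-4 + 7)*10 + (42 - 420/(-19) - 20*(-19) + 2*(-19)²)) = 1/(3*10 + (42 - 420*(-1/19) + 380 + 2*361)) = 1/(30 + (42 + 420/19 + 380 + 722)) = 1/(30 + 22156/19) = 1/(22726/19) = 19/22726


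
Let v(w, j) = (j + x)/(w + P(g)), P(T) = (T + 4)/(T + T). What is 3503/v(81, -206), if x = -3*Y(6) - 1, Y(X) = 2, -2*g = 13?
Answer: -7394833/5538 ≈ -1335.3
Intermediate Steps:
g = -13/2 (g = -1/2*13 = -13/2 ≈ -6.5000)
x = -7 (x = -3*2 - 1 = -6 - 1 = -7)
P(T) = (4 + T)/(2*T) (P(T) = (4 + T)/((2*T)) = (4 + T)*(1/(2*T)) = (4 + T)/(2*T))
v(w, j) = (-7 + j)/(5/26 + w) (v(w, j) = (j - 7)/(w + (4 - 13/2)/(2*(-13/2))) = (-7 + j)/(w + (1/2)*(-2/13)*(-5/2)) = (-7 + j)/(w + 5/26) = (-7 + j)/(5/26 + w))
3503/v(81, -206) = 3503/((26*(-7 - 206)/(5 + 26*81))) = 3503/((26*(-213)/(5 + 2106))) = 3503/((26*(-213)/2111)) = 3503/((26*(1/2111)*(-213))) = 3503/(-5538/2111) = 3503*(-2111/5538) = -7394833/5538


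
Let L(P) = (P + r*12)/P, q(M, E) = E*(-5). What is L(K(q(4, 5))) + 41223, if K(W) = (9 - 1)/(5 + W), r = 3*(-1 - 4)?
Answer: 41674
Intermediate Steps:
q(M, E) = -5*E
r = -15 (r = 3*(-5) = -15)
K(W) = 8/(5 + W)
L(P) = (-180 + P)/P (L(P) = (P - 15*12)/P = (P - 180)/P = (-180 + P)/P)
L(K(q(4, 5))) + 41223 = (-180 + 8/(5 - 5*5))/((8/(5 - 5*5))) + 41223 = (-180 + 8/(5 - 25))/((8/(5 - 25))) + 41223 = (-180 + 8/(-20))/((8/(-20))) + 41223 = (-180 + 8*(-1/20))/((8*(-1/20))) + 41223 = (-180 - 2/5)/(-2/5) + 41223 = -5/2*(-902/5) + 41223 = 451 + 41223 = 41674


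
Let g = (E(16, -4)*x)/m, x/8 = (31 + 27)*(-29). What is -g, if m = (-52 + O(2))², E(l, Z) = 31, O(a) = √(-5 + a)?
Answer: 417136/(52 - I*√3)² ≈ 153.75 + 10.254*I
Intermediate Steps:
m = (-52 + I*√3)² (m = (-52 + √(-5 + 2))² = (-52 + √(-3))² = (-52 + I*√3)² ≈ 2701.0 - 180.13*I)
x = -13456 (x = 8*((31 + 27)*(-29)) = 8*(58*(-29)) = 8*(-1682) = -13456)
g = -417136/(52 - I*√3)² (g = (31*(-13456))/((52 - I*√3)²) = -417136/(52 - I*√3)² ≈ -153.75 - 10.254*I)
-g = -(-417136)/(52 - I*√3)² = 417136/(52 - I*√3)²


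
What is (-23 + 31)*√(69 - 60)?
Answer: 24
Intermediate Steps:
(-23 + 31)*√(69 - 60) = 8*√9 = 8*3 = 24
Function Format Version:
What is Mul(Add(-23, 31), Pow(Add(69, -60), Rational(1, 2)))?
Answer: 24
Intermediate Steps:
Mul(Add(-23, 31), Pow(Add(69, -60), Rational(1, 2))) = Mul(8, Pow(9, Rational(1, 2))) = Mul(8, 3) = 24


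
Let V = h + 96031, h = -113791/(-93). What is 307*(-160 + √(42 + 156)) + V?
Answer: 4476514/93 + 921*√22 ≈ 52454.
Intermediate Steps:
h = 113791/93 (h = -113791*(-1)/93 = -1007*(-113/93) = 113791/93 ≈ 1223.6)
V = 9044674/93 (V = 113791/93 + 96031 = 9044674/93 ≈ 97255.)
307*(-160 + √(42 + 156)) + V = 307*(-160 + √(42 + 156)) + 9044674/93 = 307*(-160 + √198) + 9044674/93 = 307*(-160 + 3*√22) + 9044674/93 = (-49120 + 921*√22) + 9044674/93 = 4476514/93 + 921*√22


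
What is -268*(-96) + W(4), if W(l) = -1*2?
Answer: 25726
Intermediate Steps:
W(l) = -2
-268*(-96) + W(4) = -268*(-96) - 2 = 25728 - 2 = 25726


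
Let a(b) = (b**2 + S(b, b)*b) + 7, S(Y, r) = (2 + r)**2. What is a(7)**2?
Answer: 388129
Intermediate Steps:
a(b) = 7 + b**2 + b*(2 + b)**2 (a(b) = (b**2 + (2 + b)**2*b) + 7 = (b**2 + b*(2 + b)**2) + 7 = 7 + b**2 + b*(2 + b)**2)
a(7)**2 = (7 + 7**2 + 7*(2 + 7)**2)**2 = (7 + 49 + 7*9**2)**2 = (7 + 49 + 7*81)**2 = (7 + 49 + 567)**2 = 623**2 = 388129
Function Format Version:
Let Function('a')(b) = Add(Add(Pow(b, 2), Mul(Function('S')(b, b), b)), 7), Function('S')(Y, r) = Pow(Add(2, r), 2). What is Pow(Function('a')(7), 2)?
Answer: 388129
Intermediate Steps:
Function('a')(b) = Add(7, Pow(b, 2), Mul(b, Pow(Add(2, b), 2))) (Function('a')(b) = Add(Add(Pow(b, 2), Mul(Pow(Add(2, b), 2), b)), 7) = Add(Add(Pow(b, 2), Mul(b, Pow(Add(2, b), 2))), 7) = Add(7, Pow(b, 2), Mul(b, Pow(Add(2, b), 2))))
Pow(Function('a')(7), 2) = Pow(Add(7, Pow(7, 2), Mul(7, Pow(Add(2, 7), 2))), 2) = Pow(Add(7, 49, Mul(7, Pow(9, 2))), 2) = Pow(Add(7, 49, Mul(7, 81)), 2) = Pow(Add(7, 49, 567), 2) = Pow(623, 2) = 388129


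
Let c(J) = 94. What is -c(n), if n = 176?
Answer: -94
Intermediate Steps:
-c(n) = -1*94 = -94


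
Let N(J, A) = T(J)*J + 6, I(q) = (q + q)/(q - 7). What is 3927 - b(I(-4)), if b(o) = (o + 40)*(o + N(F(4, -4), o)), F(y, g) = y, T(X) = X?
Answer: 363167/121 ≈ 3001.4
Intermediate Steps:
I(q) = 2*q/(-7 + q) (I(q) = (2*q)/(-7 + q) = 2*q/(-7 + q))
N(J, A) = 6 + J² (N(J, A) = J*J + 6 = J² + 6 = 6 + J²)
b(o) = (22 + o)*(40 + o) (b(o) = (o + 40)*(o + (6 + 4²)) = (40 + o)*(o + (6 + 16)) = (40 + o)*(o + 22) = (40 + o)*(22 + o) = (22 + o)*(40 + o))
3927 - b(I(-4)) = 3927 - (880 + (2*(-4)/(-7 - 4))² + 62*(2*(-4)/(-7 - 4))) = 3927 - (880 + (2*(-4)/(-11))² + 62*(2*(-4)/(-11))) = 3927 - (880 + (2*(-4)*(-1/11))² + 62*(2*(-4)*(-1/11))) = 3927 - (880 + (8/11)² + 62*(8/11)) = 3927 - (880 + 64/121 + 496/11) = 3927 - 1*112000/121 = 3927 - 112000/121 = 363167/121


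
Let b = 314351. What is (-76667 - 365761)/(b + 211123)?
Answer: -73738/87579 ≈ -0.84196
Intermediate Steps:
(-76667 - 365761)/(b + 211123) = (-76667 - 365761)/(314351 + 211123) = -442428/525474 = -442428*1/525474 = -73738/87579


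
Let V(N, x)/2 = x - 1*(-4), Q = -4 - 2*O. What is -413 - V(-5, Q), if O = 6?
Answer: -389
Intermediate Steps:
Q = -16 (Q = -4 - 2*6 = -4 - 12 = -16)
V(N, x) = 8 + 2*x (V(N, x) = 2*(x - 1*(-4)) = 2*(x + 4) = 2*(4 + x) = 8 + 2*x)
-413 - V(-5, Q) = -413 - (8 + 2*(-16)) = -413 - (8 - 32) = -413 - 1*(-24) = -413 + 24 = -389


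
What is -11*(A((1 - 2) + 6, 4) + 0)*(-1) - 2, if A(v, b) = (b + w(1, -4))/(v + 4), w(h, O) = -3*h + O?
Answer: -17/3 ≈ -5.6667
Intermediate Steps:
w(h, O) = O - 3*h
A(v, b) = (-7 + b)/(4 + v) (A(v, b) = (b + (-4 - 3*1))/(v + 4) = (b + (-4 - 3))/(4 + v) = (b - 7)/(4 + v) = (-7 + b)/(4 + v))
-11*(A((1 - 2) + 6, 4) + 0)*(-1) - 2 = -11*((-7 + 4)/(4 + ((1 - 2) + 6)) + 0)*(-1) - 2 = -11*(-3/(4 + (-1 + 6)) + 0)*(-1) - 2 = -11*(-3/(4 + 5) + 0)*(-1) - 2 = -11*(-3/9 + 0)*(-1) - 2 = -11*((⅑)*(-3) + 0)*(-1) - 2 = -11*(-⅓ + 0)*(-1) - 2 = -(-11)*(-1)/3 - 2 = -11*⅓ - 2 = -11/3 - 2 = -17/3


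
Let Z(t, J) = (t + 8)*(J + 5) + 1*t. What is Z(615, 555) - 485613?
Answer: -136118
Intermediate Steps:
Z(t, J) = t + (5 + J)*(8 + t) (Z(t, J) = (8 + t)*(5 + J) + t = (5 + J)*(8 + t) + t = t + (5 + J)*(8 + t))
Z(615, 555) - 485613 = (40 + 6*615 + 8*555 + 555*615) - 485613 = (40 + 3690 + 4440 + 341325) - 485613 = 349495 - 485613 = -136118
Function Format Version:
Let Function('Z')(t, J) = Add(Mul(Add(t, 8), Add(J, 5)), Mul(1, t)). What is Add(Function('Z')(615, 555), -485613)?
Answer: -136118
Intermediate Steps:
Function('Z')(t, J) = Add(t, Mul(Add(5, J), Add(8, t))) (Function('Z')(t, J) = Add(Mul(Add(8, t), Add(5, J)), t) = Add(Mul(Add(5, J), Add(8, t)), t) = Add(t, Mul(Add(5, J), Add(8, t))))
Add(Function('Z')(615, 555), -485613) = Add(Add(40, Mul(6, 615), Mul(8, 555), Mul(555, 615)), -485613) = Add(Add(40, 3690, 4440, 341325), -485613) = Add(349495, -485613) = -136118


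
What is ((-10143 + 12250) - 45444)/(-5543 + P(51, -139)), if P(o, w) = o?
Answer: 43337/5492 ≈ 7.8909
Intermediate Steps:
((-10143 + 12250) - 45444)/(-5543 + P(51, -139)) = ((-10143 + 12250) - 45444)/(-5543 + 51) = (2107 - 45444)/(-5492) = -43337*(-1/5492) = 43337/5492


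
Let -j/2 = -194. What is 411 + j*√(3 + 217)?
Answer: 411 + 776*√55 ≈ 6166.0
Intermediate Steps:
j = 388 (j = -2*(-194) = 388)
411 + j*√(3 + 217) = 411 + 388*√(3 + 217) = 411 + 388*√220 = 411 + 388*(2*√55) = 411 + 776*√55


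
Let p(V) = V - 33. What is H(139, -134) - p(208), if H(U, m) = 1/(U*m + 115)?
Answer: -3239426/18511 ≈ -175.00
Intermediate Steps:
p(V) = -33 + V
H(U, m) = 1/(115 + U*m)
H(139, -134) - p(208) = 1/(115 + 139*(-134)) - (-33 + 208) = 1/(115 - 18626) - 1*175 = 1/(-18511) - 175 = -1/18511 - 175 = -3239426/18511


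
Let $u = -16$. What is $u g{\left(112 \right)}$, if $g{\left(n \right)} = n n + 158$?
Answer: $-203232$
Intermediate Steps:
$g{\left(n \right)} = 158 + n^{2}$ ($g{\left(n \right)} = n^{2} + 158 = 158 + n^{2}$)
$u g{\left(112 \right)} = - 16 \left(158 + 112^{2}\right) = - 16 \left(158 + 12544\right) = \left(-16\right) 12702 = -203232$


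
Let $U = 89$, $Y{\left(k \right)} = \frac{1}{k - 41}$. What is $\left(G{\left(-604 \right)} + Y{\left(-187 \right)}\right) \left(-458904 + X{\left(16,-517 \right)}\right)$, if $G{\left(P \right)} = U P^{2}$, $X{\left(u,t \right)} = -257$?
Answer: $- \frac{3399098296638631}{228} \approx -1.4908 \cdot 10^{13}$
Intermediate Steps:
$Y{\left(k \right)} = \frac{1}{-41 + k}$
$G{\left(P \right)} = 89 P^{2}$
$\left(G{\left(-604 \right)} + Y{\left(-187 \right)}\right) \left(-458904 + X{\left(16,-517 \right)}\right) = \left(89 \left(-604\right)^{2} + \frac{1}{-41 - 187}\right) \left(-458904 - 257\right) = \left(89 \cdot 364816 + \frac{1}{-228}\right) \left(-459161\right) = \left(32468624 - \frac{1}{228}\right) \left(-459161\right) = \frac{7402846271}{228} \left(-459161\right) = - \frac{3399098296638631}{228}$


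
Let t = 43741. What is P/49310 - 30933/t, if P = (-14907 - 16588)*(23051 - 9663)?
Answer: -1844513928569/215686871 ≈ -8551.8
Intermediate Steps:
P = -421655060 (P = -31495*13388 = -421655060)
P/49310 - 30933/t = -421655060/49310 - 30933/43741 = -421655060*1/49310 - 30933*1/43741 = -42165506/4931 - 30933/43741 = -1844513928569/215686871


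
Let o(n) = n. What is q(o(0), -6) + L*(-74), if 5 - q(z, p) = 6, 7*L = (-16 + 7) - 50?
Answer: 4359/7 ≈ 622.71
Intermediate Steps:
L = -59/7 (L = ((-16 + 7) - 50)/7 = (-9 - 50)/7 = (⅐)*(-59) = -59/7 ≈ -8.4286)
q(z, p) = -1 (q(z, p) = 5 - 1*6 = 5 - 6 = -1)
q(o(0), -6) + L*(-74) = -1 - 59/7*(-74) = -1 + 4366/7 = 4359/7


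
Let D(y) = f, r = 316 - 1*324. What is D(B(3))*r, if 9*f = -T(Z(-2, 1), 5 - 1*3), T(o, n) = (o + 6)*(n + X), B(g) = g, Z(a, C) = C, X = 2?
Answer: 224/9 ≈ 24.889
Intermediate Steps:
T(o, n) = (2 + n)*(6 + o) (T(o, n) = (o + 6)*(n + 2) = (6 + o)*(2 + n) = (2 + n)*(6 + o))
r = -8 (r = 316 - 324 = -8)
f = -28/9 (f = (-(12 + 2*1 + 6*(5 - 1*3) + (5 - 1*3)*1))/9 = (-(12 + 2 + 6*(5 - 3) + (5 - 3)*1))/9 = (-(12 + 2 + 6*2 + 2*1))/9 = (-(12 + 2 + 12 + 2))/9 = (-1*28)/9 = (⅑)*(-28) = -28/9 ≈ -3.1111)
D(y) = -28/9
D(B(3))*r = -28/9*(-8) = 224/9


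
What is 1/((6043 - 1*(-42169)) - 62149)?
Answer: -1/13937 ≈ -7.1751e-5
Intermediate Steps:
1/((6043 - 1*(-42169)) - 62149) = 1/((6043 + 42169) - 62149) = 1/(48212 - 62149) = 1/(-13937) = -1/13937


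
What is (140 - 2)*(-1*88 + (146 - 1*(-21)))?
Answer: 10902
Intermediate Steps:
(140 - 2)*(-1*88 + (146 - 1*(-21))) = 138*(-88 + (146 + 21)) = 138*(-88 + 167) = 138*79 = 10902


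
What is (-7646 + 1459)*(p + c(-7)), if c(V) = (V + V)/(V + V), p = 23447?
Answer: -145072776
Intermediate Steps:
c(V) = 1 (c(V) = (2*V)/((2*V)) = (2*V)*(1/(2*V)) = 1)
(-7646 + 1459)*(p + c(-7)) = (-7646 + 1459)*(23447 + 1) = -6187*23448 = -145072776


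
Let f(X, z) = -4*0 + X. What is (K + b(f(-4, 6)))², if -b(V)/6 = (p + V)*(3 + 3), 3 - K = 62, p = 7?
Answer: 27889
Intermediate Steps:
K = -59 (K = 3 - 1*62 = 3 - 62 = -59)
f(X, z) = X (f(X, z) = 0 + X = X)
b(V) = -252 - 36*V (b(V) = -6*(7 + V)*(3 + 3) = -6*(7 + V)*6 = -6*(42 + 6*V) = -252 - 36*V)
(K + b(f(-4, 6)))² = (-59 + (-252 - 36*(-4)))² = (-59 + (-252 + 144))² = (-59 - 108)² = (-167)² = 27889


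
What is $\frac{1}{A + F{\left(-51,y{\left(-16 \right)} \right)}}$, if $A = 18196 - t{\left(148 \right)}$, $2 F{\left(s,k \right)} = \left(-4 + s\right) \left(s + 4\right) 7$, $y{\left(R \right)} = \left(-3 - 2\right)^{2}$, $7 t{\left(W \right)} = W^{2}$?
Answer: $\frac{14}{337601} \approx 4.1469 \cdot 10^{-5}$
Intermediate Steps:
$t{\left(W \right)} = \frac{W^{2}}{7}$
$y{\left(R \right)} = 25$ ($y{\left(R \right)} = \left(-5\right)^{2} = 25$)
$F{\left(s,k \right)} = \frac{7 \left(-4 + s\right) \left(4 + s\right)}{2}$ ($F{\left(s,k \right)} = \frac{\left(-4 + s\right) \left(s + 4\right) 7}{2} = \frac{\left(-4 + s\right) \left(4 + s\right) 7}{2} = \frac{7 \left(-4 + s\right) \left(4 + s\right)}{2}$)
$A = \frac{105468}{7}$ ($A = 18196 - \frac{148^{2}}{7} = 18196 - \frac{1}{7} \cdot 21904 = 18196 - \frac{21904}{7} = \frac{105468}{7} \approx 15067.0$)
$\frac{1}{A + F{\left(-51,y{\left(-16 \right)} \right)}} = \frac{1}{\frac{105468}{7} - \left(56 - \frac{7 \left(-51\right)^{2}}{2}\right)} = \frac{1}{\frac{105468}{7} + \left(-56 + \frac{7}{2} \cdot 2601\right)} = \frac{1}{\frac{105468}{7} + \left(-56 + \frac{18207}{2}\right)} = \frac{1}{\frac{105468}{7} + \frac{18095}{2}} = \frac{1}{\frac{337601}{14}} = \frac{14}{337601}$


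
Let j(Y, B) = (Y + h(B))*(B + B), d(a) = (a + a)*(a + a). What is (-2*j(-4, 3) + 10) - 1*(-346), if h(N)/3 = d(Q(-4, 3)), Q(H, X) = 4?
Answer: -1900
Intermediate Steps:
d(a) = 4*a² (d(a) = (2*a)*(2*a) = 4*a²)
h(N) = 192 (h(N) = 3*(4*4²) = 3*(4*16) = 3*64 = 192)
j(Y, B) = 2*B*(192 + Y) (j(Y, B) = (Y + 192)*(B + B) = (192 + Y)*(2*B) = 2*B*(192 + Y))
(-2*j(-4, 3) + 10) - 1*(-346) = (-4*3*(192 - 4) + 10) - 1*(-346) = (-4*3*188 + 10) + 346 = (-2*1128 + 10) + 346 = (-2256 + 10) + 346 = -2246 + 346 = -1900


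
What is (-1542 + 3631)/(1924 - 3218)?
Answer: -2089/1294 ≈ -1.6144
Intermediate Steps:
(-1542 + 3631)/(1924 - 3218) = 2089/(-1294) = 2089*(-1/1294) = -2089/1294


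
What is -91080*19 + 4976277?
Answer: 3245757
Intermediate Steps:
-91080*19 + 4976277 = -1730520 + 4976277 = 3245757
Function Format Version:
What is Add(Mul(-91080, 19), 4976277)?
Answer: 3245757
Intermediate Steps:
Add(Mul(-91080, 19), 4976277) = Add(-1730520, 4976277) = 3245757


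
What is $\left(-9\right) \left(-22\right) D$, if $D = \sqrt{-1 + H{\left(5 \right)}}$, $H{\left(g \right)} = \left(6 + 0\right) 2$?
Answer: $198 \sqrt{11} \approx 656.69$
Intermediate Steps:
$H{\left(g \right)} = 12$ ($H{\left(g \right)} = 6 \cdot 2 = 12$)
$D = \sqrt{11}$ ($D = \sqrt{-1 + 12} = \sqrt{11} \approx 3.3166$)
$\left(-9\right) \left(-22\right) D = \left(-9\right) \left(-22\right) \sqrt{11} = 198 \sqrt{11}$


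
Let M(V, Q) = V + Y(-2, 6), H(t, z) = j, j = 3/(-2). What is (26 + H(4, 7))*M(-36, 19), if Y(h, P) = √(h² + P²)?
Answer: -882 + 49*√10 ≈ -727.05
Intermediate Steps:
j = -3/2 (j = 3*(-½) = -3/2 ≈ -1.5000)
H(t, z) = -3/2
Y(h, P) = √(P² + h²)
M(V, Q) = V + 2*√10 (M(V, Q) = V + √(6² + (-2)²) = V + √(36 + 4) = V + √40 = V + 2*√10)
(26 + H(4, 7))*M(-36, 19) = (26 - 3/2)*(-36 + 2*√10) = 49*(-36 + 2*√10)/2 = -882 + 49*√10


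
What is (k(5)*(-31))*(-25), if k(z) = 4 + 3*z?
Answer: 14725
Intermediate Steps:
(k(5)*(-31))*(-25) = ((4 + 3*5)*(-31))*(-25) = ((4 + 15)*(-31))*(-25) = (19*(-31))*(-25) = -589*(-25) = 14725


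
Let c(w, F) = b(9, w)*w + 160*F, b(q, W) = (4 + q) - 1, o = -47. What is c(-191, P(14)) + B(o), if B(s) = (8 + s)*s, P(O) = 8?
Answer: 821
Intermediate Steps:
b(q, W) = 3 + q
B(s) = s*(8 + s)
c(w, F) = 12*w + 160*F (c(w, F) = (3 + 9)*w + 160*F = 12*w + 160*F)
c(-191, P(14)) + B(o) = (12*(-191) + 160*8) - 47*(8 - 47) = (-2292 + 1280) - 47*(-39) = -1012 + 1833 = 821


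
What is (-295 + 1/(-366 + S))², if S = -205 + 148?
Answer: 15571545796/178929 ≈ 87026.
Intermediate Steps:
S = -57
(-295 + 1/(-366 + S))² = (-295 + 1/(-366 - 57))² = (-295 + 1/(-423))² = (-295 - 1/423)² = (-124786/423)² = 15571545796/178929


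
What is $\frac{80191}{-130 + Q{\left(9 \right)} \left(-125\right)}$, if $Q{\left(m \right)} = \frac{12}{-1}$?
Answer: $\frac{80191}{1370} \approx 58.534$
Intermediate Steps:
$Q{\left(m \right)} = -12$ ($Q{\left(m \right)} = 12 \left(-1\right) = -12$)
$\frac{80191}{-130 + Q{\left(9 \right)} \left(-125\right)} = \frac{80191}{-130 - -1500} = \frac{80191}{-130 + 1500} = \frac{80191}{1370}$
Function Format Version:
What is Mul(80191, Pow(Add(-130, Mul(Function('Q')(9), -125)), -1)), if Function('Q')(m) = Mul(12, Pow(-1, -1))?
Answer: Rational(80191, 1370) ≈ 58.534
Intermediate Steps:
Function('Q')(m) = -12 (Function('Q')(m) = Mul(12, -1) = -12)
Mul(80191, Pow(Add(-130, Mul(Function('Q')(9), -125)), -1)) = Mul(80191, Pow(Add(-130, Mul(-12, -125)), -1)) = Mul(80191, Pow(Add(-130, 1500), -1)) = Mul(80191, Pow(1370, -1)) = Mul(80191, Rational(1, 1370)) = Rational(80191, 1370)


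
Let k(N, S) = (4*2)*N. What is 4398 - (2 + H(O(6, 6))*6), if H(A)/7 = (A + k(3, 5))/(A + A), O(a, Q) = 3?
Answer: 4207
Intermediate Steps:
k(N, S) = 8*N
H(A) = 7*(24 + A)/(2*A) (H(A) = 7*((A + 8*3)/(A + A)) = 7*((A + 24)/((2*A))) = 7*((24 + A)*(1/(2*A))) = 7*((24 + A)/(2*A)) = 7*(24 + A)/(2*A))
4398 - (2 + H(O(6, 6))*6) = 4398 - (2 + (7/2 + 84/3)*6) = 4398 - (2 + (7/2 + 84*(⅓))*6) = 4398 - (2 + (7/2 + 28)*6) = 4398 - (2 + (63/2)*6) = 4398 - (2 + 189) = 4398 - 1*191 = 4398 - 191 = 4207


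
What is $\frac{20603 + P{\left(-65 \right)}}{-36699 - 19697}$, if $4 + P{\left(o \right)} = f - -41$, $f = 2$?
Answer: $- \frac{10321}{28198} \approx -0.36602$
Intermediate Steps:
$P{\left(o \right)} = 39$ ($P{\left(o \right)} = -4 + \left(2 - -41\right) = -4 + \left(2 + 41\right) = -4 + 43 = 39$)
$\frac{20603 + P{\left(-65 \right)}}{-36699 - 19697} = \frac{20603 + 39}{-36699 - 19697} = \frac{20642}{-56396} = 20642 \left(- \frac{1}{56396}\right) = - \frac{10321}{28198}$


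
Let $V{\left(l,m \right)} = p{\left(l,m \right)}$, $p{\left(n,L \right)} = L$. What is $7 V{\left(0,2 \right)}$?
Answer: $14$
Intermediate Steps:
$V{\left(l,m \right)} = m$
$7 V{\left(0,2 \right)} = 7 \cdot 2 = 14$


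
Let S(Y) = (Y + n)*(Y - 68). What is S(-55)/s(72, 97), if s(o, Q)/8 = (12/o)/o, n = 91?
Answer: -239112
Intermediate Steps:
S(Y) = (-68 + Y)*(91 + Y) (S(Y) = (Y + 91)*(Y - 68) = (91 + Y)*(-68 + Y) = (-68 + Y)*(91 + Y))
s(o, Q) = 96/o**2 (s(o, Q) = 8*((12/o)/o) = 8*(12/o**2) = 96/o**2)
S(-55)/s(72, 97) = (-6188 + (-55)**2 + 23*(-55))/((96/72**2)) = (-6188 + 3025 - 1265)/((96*(1/5184))) = -4428/1/54 = -4428*54 = -239112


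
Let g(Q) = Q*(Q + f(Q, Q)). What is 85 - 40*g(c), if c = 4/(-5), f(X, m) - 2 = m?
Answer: 489/5 ≈ 97.800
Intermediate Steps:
f(X, m) = 2 + m
c = -4/5 (c = 4*(-1/5) = -4/5 ≈ -0.80000)
g(Q) = Q*(2 + 2*Q) (g(Q) = Q*(Q + (2 + Q)) = Q*(2 + 2*Q))
85 - 40*g(c) = 85 - 80*(-4)*(1 - 4/5)/5 = 85 - 80*(-4)/(5*5) = 85 - 40*(-8/25) = 85 + 64/5 = 489/5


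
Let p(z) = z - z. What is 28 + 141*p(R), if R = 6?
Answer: 28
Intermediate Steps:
p(z) = 0
28 + 141*p(R) = 28 + 141*0 = 28 + 0 = 28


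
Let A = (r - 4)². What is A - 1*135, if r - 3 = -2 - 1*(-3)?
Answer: -135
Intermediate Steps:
r = 4 (r = 3 + (-2 - 1*(-3)) = 3 + (-2 + 3) = 3 + 1 = 4)
A = 0 (A = (4 - 4)² = 0² = 0)
A - 1*135 = 0 - 1*135 = 0 - 135 = -135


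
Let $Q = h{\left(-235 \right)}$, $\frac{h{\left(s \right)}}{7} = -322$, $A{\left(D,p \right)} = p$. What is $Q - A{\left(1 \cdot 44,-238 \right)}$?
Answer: $-2016$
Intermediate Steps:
$h{\left(s \right)} = -2254$ ($h{\left(s \right)} = 7 \left(-322\right) = -2254$)
$Q = -2254$
$Q - A{\left(1 \cdot 44,-238 \right)} = -2254 - -238 = -2254 + 238 = -2016$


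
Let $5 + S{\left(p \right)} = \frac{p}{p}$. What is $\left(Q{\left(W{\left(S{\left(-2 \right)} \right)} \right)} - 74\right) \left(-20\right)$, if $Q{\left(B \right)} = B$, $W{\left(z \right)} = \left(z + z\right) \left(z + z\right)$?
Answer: $200$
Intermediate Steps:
$S{\left(p \right)} = -4$ ($S{\left(p \right)} = -5 + \frac{p}{p} = -5 + 1 = -4$)
$W{\left(z \right)} = 4 z^{2}$ ($W{\left(z \right)} = 2 z 2 z = 4 z^{2}$)
$\left(Q{\left(W{\left(S{\left(-2 \right)} \right)} \right)} - 74\right) \left(-20\right) = \left(4 \left(-4\right)^{2} - 74\right) \left(-20\right) = \left(4 \cdot 16 - 74\right) \left(-20\right) = \left(64 - 74\right) \left(-20\right) = \left(-10\right) \left(-20\right) = 200$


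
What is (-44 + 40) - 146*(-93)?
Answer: 13574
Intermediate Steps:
(-44 + 40) - 146*(-93) = -4 + 13578 = 13574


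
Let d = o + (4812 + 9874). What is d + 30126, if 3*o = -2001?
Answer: 44145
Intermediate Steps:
o = -667 (o = (1/3)*(-2001) = -667)
d = 14019 (d = -667 + (4812 + 9874) = -667 + 14686 = 14019)
d + 30126 = 14019 + 30126 = 44145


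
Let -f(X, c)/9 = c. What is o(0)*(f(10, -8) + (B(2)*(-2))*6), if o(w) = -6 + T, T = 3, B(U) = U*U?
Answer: -72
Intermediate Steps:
B(U) = U²
f(X, c) = -9*c
o(w) = -3 (o(w) = -6 + 3 = -3)
o(0)*(f(10, -8) + (B(2)*(-2))*6) = -3*(-9*(-8) + (2²*(-2))*6) = -3*(72 + (4*(-2))*6) = -3*(72 - 8*6) = -3*(72 - 48) = -3*24 = -72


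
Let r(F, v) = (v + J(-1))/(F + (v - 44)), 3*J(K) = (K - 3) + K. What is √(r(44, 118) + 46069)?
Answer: 5*√230932254/354 ≈ 214.64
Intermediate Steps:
J(K) = -1 + 2*K/3 (J(K) = ((K - 3) + K)/3 = ((-3 + K) + K)/3 = (-3 + 2*K)/3 = -1 + 2*K/3)
r(F, v) = (-5/3 + v)/(-44 + F + v) (r(F, v) = (v + (-1 + (⅔)*(-1)))/(F + (v - 44)) = (v + (-1 - ⅔))/(F + (-44 + v)) = (v - 5/3)/(-44 + F + v) = (-5/3 + v)/(-44 + F + v))
√(r(44, 118) + 46069) = √((-5/3 + 118)/(-44 + 44 + 118) + 46069) = √((349/3)/118 + 46069) = √((1/118)*(349/3) + 46069) = √(349/354 + 46069) = √(16308775/354) = 5*√230932254/354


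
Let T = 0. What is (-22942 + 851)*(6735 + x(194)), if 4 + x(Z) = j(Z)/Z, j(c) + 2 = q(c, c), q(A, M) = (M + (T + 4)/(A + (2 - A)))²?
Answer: -14847670374/97 ≈ -1.5307e+8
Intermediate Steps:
q(A, M) = (2 + M)² (q(A, M) = (M + (0 + 4)/(A + (2 - A)))² = (M + 4/2)² = (M + 4*(½))² = (M + 2)² = (2 + M)²)
j(c) = -2 + (2 + c)²
x(Z) = -4 + (-2 + (2 + Z)²)/Z
(-22942 + 851)*(6735 + x(194)) = (-22942 + 851)*(6735 + (194 + 2/194)) = -22091*(6735 + (194 + 2*(1/194))) = -22091*(6735 + (194 + 1/97)) = -22091*(6735 + 18819/97) = -22091*672114/97 = -14847670374/97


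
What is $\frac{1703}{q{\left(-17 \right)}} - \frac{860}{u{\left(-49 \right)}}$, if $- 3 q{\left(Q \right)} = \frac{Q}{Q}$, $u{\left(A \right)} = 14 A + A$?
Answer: $- \frac{750851}{147} \approx -5107.8$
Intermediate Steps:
$u{\left(A \right)} = 15 A$
$q{\left(Q \right)} = - \frac{1}{3}$ ($q{\left(Q \right)} = - \frac{Q \frac{1}{Q}}{3} = \left(- \frac{1}{3}\right) 1 = - \frac{1}{3}$)
$\frac{1703}{q{\left(-17 \right)}} - \frac{860}{u{\left(-49 \right)}} = \frac{1703}{- \frac{1}{3}} - \frac{860}{15 \left(-49\right)} = 1703 \left(-3\right) - \frac{860}{-735} = -5109 - - \frac{172}{147} = -5109 + \frac{172}{147} = - \frac{750851}{147}$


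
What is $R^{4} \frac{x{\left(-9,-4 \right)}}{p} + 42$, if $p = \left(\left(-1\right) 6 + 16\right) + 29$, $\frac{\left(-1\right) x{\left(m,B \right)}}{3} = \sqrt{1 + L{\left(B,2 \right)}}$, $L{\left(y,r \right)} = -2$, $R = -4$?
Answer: $42 - \frac{256 i}{13} \approx 42.0 - 19.692 i$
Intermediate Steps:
$x{\left(m,B \right)} = - 3 i$ ($x{\left(m,B \right)} = - 3 \sqrt{1 - 2} = - 3 \sqrt{-1} = - 3 i$)
$p = 39$ ($p = \left(-6 + 16\right) + 29 = 10 + 29 = 39$)
$R^{4} \frac{x{\left(-9,-4 \right)}}{p} + 42 = \left(-4\right)^{4} \frac{\left(-3\right) i}{39} + 42 = 256 - 3 i \frac{1}{39} + 42 = 256 \left(- \frac{i}{13}\right) + 42 = - \frac{256 i}{13} + 42 = 42 - \frac{256 i}{13}$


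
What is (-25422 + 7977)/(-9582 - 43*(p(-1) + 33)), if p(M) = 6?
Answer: 5815/3753 ≈ 1.5494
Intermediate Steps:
(-25422 + 7977)/(-9582 - 43*(p(-1) + 33)) = (-25422 + 7977)/(-9582 - 43*(6 + 33)) = -17445/(-9582 - 43*39) = -17445/(-9582 - 1677) = -17445/(-11259) = -17445*(-1/11259) = 5815/3753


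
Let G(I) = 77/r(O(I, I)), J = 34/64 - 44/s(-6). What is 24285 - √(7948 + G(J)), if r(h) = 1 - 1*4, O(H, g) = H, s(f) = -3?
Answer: 24285 - √71301/3 ≈ 24196.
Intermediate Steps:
J = 1459/96 (J = 34/64 - 44/(-3) = 34*(1/64) - 44*(-⅓) = 17/32 + 44/3 = 1459/96 ≈ 15.198)
r(h) = -3 (r(h) = 1 - 4 = -3)
G(I) = -77/3 (G(I) = 77/(-3) = 77*(-⅓) = -77/3)
24285 - √(7948 + G(J)) = 24285 - √(7948 - 77/3) = 24285 - √(23767/3) = 24285 - √71301/3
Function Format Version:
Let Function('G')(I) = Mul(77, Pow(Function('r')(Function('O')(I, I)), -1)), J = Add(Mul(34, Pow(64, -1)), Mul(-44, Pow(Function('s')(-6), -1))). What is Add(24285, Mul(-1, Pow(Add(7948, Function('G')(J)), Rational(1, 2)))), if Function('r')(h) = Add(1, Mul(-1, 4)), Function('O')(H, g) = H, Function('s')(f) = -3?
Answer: Add(24285, Mul(Rational(-1, 3), Pow(71301, Rational(1, 2)))) ≈ 24196.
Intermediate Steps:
J = Rational(1459, 96) (J = Add(Mul(34, Pow(64, -1)), Mul(-44, Pow(-3, -1))) = Add(Mul(34, Rational(1, 64)), Mul(-44, Rational(-1, 3))) = Add(Rational(17, 32), Rational(44, 3)) = Rational(1459, 96) ≈ 15.198)
Function('r')(h) = -3 (Function('r')(h) = Add(1, -4) = -3)
Function('G')(I) = Rational(-77, 3) (Function('G')(I) = Mul(77, Pow(-3, -1)) = Mul(77, Rational(-1, 3)) = Rational(-77, 3))
Add(24285, Mul(-1, Pow(Add(7948, Function('G')(J)), Rational(1, 2)))) = Add(24285, Mul(-1, Pow(Add(7948, Rational(-77, 3)), Rational(1, 2)))) = Add(24285, Mul(-1, Pow(Rational(23767, 3), Rational(1, 2)))) = Add(24285, Mul(-1, Mul(Rational(1, 3), Pow(71301, Rational(1, 2))))) = Add(24285, Mul(Rational(-1, 3), Pow(71301, Rational(1, 2))))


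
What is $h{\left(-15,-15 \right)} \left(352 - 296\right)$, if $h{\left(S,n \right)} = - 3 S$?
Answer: $2520$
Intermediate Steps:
$h{\left(-15,-15 \right)} \left(352 - 296\right) = \left(-3\right) \left(-15\right) \left(352 - 296\right) = 45 \cdot 56 = 2520$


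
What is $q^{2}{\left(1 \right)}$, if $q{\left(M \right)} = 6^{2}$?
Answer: $1296$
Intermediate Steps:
$q{\left(M \right)} = 36$
$q^{2}{\left(1 \right)} = 36^{2} = 1296$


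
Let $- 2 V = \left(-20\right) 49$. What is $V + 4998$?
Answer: $5488$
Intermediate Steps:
$V = 490$ ($V = - \frac{\left(-20\right) 49}{2} = \left(- \frac{1}{2}\right) \left(-980\right) = 490$)
$V + 4998 = 490 + 4998 = 5488$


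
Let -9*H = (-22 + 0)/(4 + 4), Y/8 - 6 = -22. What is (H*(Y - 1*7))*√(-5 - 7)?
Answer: -165*I*√3/2 ≈ -142.89*I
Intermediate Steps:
Y = -128 (Y = 48 + 8*(-22) = 48 - 176 = -128)
H = 11/36 (H = -(-22 + 0)/(9*(4 + 4)) = -(-22)/(9*8) = -⅑*(-11/4) = 11/36 ≈ 0.30556)
(H*(Y - 1*7))*√(-5 - 7) = (11*(-128 - 1*7)/36)*√(-5 - 7) = (11*(-128 - 7)/36)*√(-12) = ((11/36)*(-135))*(2*I*√3) = -165*I*√3/2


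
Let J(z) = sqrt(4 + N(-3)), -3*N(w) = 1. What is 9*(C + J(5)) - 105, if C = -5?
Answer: -150 + 3*sqrt(33) ≈ -132.77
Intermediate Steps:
N(w) = -1/3 (N(w) = -1/3*1 = -1/3)
J(z) = sqrt(33)/3 (J(z) = sqrt(4 - 1/3) = sqrt(11/3) = sqrt(33)/3)
9*(C + J(5)) - 105 = 9*(-5 + sqrt(33)/3) - 105 = (-45 + 3*sqrt(33)) - 105 = -150 + 3*sqrt(33)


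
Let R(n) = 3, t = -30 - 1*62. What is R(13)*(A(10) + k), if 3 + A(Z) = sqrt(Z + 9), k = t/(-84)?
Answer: -40/7 + 3*sqrt(19) ≈ 7.3624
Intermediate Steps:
t = -92 (t = -30 - 62 = -92)
k = 23/21 (k = -92/(-84) = -92*(-1/84) = 23/21 ≈ 1.0952)
A(Z) = -3 + sqrt(9 + Z) (A(Z) = -3 + sqrt(Z + 9) = -3 + sqrt(9 + Z))
R(13)*(A(10) + k) = 3*((-3 + sqrt(9 + 10)) + 23/21) = 3*((-3 + sqrt(19)) + 23/21) = 3*(-40/21 + sqrt(19)) = -40/7 + 3*sqrt(19)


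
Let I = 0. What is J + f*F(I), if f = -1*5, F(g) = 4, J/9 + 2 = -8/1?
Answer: -110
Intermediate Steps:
J = -90 (J = -18 + 9*(-8/1) = -18 + 9*(-8*1) = -18 + 9*(-8) = -18 - 72 = -90)
f = -5
J + f*F(I) = -90 - 5*4 = -90 - 20 = -110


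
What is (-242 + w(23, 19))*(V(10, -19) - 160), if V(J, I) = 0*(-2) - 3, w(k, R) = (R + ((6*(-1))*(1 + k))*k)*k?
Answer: 12384903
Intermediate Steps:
w(k, R) = k*(R + k*(-6 - 6*k)) (w(k, R) = (R + (-6*(1 + k))*k)*k = (R + (-6 - 6*k)*k)*k = (R + k*(-6 - 6*k))*k = k*(R + k*(-6 - 6*k)))
V(J, I) = -3 (V(J, I) = 0 - 3 = -3)
(-242 + w(23, 19))*(V(10, -19) - 160) = (-242 + 23*(19 - 6*23 - 6*23**2))*(-3 - 160) = (-242 + 23*(19 - 138 - 6*529))*(-163) = (-242 + 23*(19 - 138 - 3174))*(-163) = (-242 + 23*(-3293))*(-163) = (-242 - 75739)*(-163) = -75981*(-163) = 12384903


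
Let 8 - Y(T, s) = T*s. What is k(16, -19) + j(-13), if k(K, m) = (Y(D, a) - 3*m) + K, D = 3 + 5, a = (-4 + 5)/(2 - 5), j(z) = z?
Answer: 212/3 ≈ 70.667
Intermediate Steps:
a = -⅓ (a = 1/(-3) = 1*(-⅓) = -⅓ ≈ -0.33333)
D = 8
Y(T, s) = 8 - T*s
k(K, m) = 32/3 + K - 3*m (k(K, m) = ((8 - 1*8*(-⅓)) - 3*m) + K = ((8 + 8/3) - 3*m) + K = (32/3 - 3*m) + K = 32/3 + K - 3*m)
k(16, -19) + j(-13) = (32/3 + 16 - 3*(-19)) - 13 = (32/3 + 16 + 57) - 13 = 251/3 - 13 = 212/3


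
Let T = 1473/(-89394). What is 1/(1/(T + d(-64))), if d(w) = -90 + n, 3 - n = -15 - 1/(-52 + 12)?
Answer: -42933839/595960 ≈ -72.042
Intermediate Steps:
n = 719/40 (n = 3 - (-15 - 1/(-52 + 12)) = 3 - (-15 - 1/(-40)) = 3 - (-15 - 1*(-1/40)) = 3 - (-15 + 1/40) = 3 - 1*(-599/40) = 3 + 599/40 = 719/40 ≈ 17.975)
d(w) = -2881/40 (d(w) = -90 + 719/40 = -2881/40)
T = -491/29798 (T = 1473*(-1/89394) = -491/29798 ≈ -0.016478)
1/(1/(T + d(-64))) = 1/(1/(-491/29798 - 2881/40)) = 1/(1/(-42933839/595960)) = 1/(-595960/42933839) = -42933839/595960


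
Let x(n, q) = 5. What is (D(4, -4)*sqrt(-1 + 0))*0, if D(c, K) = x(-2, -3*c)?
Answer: 0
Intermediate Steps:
D(c, K) = 5
(D(4, -4)*sqrt(-1 + 0))*0 = (5*sqrt(-1 + 0))*0 = (5*sqrt(-1))*0 = (5*I)*0 = 0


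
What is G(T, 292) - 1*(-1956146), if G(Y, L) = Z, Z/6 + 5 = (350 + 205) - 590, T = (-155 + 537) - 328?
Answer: 1955906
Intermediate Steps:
T = 54 (T = 382 - 328 = 54)
Z = -240 (Z = -30 + 6*((350 + 205) - 590) = -30 + 6*(555 - 590) = -30 + 6*(-35) = -30 - 210 = -240)
G(Y, L) = -240
G(T, 292) - 1*(-1956146) = -240 - 1*(-1956146) = -240 + 1956146 = 1955906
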